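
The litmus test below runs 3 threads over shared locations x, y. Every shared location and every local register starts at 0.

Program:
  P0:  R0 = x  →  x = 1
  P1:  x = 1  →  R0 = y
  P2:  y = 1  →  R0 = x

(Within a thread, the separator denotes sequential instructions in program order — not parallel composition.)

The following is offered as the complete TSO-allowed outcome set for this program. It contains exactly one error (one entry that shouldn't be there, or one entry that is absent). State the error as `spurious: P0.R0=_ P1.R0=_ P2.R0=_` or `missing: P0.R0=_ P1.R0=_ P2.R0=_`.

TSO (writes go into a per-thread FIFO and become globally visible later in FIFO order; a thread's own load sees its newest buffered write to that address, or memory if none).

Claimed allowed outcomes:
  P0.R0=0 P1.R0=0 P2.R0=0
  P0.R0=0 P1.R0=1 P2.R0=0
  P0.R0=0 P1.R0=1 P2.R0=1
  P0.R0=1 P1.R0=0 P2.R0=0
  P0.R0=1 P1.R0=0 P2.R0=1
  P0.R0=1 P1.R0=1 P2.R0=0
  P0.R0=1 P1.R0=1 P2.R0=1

outcome vector order: (P0.R0,P1.R0,P2.R0)
under TSO → (0,0,0) (0,0,1) (0,1,0) (0,1,1) (1,0,0) (1,0,1) (1,1,0) (1,1,1)
TSO∖claimed = {(0,0,1)}

missing: P0.R0=0 P1.R0=0 P2.R0=1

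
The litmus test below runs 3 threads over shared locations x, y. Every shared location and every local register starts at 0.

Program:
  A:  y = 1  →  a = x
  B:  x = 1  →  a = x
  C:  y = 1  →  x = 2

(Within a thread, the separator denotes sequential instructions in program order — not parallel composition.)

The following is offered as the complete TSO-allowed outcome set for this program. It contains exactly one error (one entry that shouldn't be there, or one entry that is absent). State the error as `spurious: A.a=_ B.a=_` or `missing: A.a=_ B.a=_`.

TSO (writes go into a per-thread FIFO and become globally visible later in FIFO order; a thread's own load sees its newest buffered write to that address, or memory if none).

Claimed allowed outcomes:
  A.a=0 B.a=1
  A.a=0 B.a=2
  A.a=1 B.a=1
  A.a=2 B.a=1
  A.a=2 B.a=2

outcome vector order: (A.a,B.a)
TSO: 6 outcomes — {(0,1), (0,2), (1,1), (1,2), (2,1), (2,2)}
TSO∖claimed = {(1,2)}

missing: A.a=1 B.a=2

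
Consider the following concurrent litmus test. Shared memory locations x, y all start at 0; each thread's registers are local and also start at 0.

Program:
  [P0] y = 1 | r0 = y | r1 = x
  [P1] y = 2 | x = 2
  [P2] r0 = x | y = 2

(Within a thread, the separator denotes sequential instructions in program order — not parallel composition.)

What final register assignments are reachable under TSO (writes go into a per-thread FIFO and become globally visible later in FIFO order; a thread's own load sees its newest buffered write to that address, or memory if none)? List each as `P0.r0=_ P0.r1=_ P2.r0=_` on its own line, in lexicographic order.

outcome vector order: (P0.r0,P0.r1,P2.r0)
|TSO outcomes| = 8

P0.r0=1 P0.r1=0 P2.r0=0
P0.r0=1 P0.r1=0 P2.r0=2
P0.r0=1 P0.r1=2 P2.r0=0
P0.r0=1 P0.r1=2 P2.r0=2
P0.r0=2 P0.r1=0 P2.r0=0
P0.r0=2 P0.r1=0 P2.r0=2
P0.r0=2 P0.r1=2 P2.r0=0
P0.r0=2 P0.r1=2 P2.r0=2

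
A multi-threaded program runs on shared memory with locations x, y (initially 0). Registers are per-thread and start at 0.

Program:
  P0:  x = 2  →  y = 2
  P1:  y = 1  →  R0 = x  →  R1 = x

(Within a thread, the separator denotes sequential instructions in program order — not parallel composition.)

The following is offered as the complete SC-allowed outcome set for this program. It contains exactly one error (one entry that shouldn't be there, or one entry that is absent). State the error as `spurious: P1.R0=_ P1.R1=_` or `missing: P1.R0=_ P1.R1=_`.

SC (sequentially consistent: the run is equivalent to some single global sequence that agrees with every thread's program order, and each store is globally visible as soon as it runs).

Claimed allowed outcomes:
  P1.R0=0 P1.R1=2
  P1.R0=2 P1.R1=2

missing: P1.R0=0 P1.R1=0

outcome vector order: (P1.R0,P1.R1)
SC: 3 outcomes — {0/0 0/2 2/2}
SC∖claimed = {0/0}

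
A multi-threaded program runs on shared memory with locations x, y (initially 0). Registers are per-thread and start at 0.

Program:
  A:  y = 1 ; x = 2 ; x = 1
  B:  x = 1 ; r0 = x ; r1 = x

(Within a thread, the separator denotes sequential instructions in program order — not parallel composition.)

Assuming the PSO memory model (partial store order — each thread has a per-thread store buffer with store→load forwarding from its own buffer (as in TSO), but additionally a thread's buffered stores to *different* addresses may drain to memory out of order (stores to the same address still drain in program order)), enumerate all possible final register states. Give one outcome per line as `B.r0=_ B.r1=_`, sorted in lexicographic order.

B.r0=1 B.r1=1
B.r0=1 B.r1=2
B.r0=2 B.r1=1
B.r0=2 B.r1=2

outcome vector order: (B.r0,B.r1)
|PSO outcomes| = 4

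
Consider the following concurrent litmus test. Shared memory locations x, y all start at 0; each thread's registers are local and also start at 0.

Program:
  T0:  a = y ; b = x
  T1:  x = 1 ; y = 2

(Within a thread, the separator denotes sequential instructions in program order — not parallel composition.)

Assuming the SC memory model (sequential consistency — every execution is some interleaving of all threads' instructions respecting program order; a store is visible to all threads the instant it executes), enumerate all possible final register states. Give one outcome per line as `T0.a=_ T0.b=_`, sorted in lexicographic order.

outcome vector order: (T0.a,T0.b)
|SC outcomes| = 3

T0.a=0 T0.b=0
T0.a=0 T0.b=1
T0.a=2 T0.b=1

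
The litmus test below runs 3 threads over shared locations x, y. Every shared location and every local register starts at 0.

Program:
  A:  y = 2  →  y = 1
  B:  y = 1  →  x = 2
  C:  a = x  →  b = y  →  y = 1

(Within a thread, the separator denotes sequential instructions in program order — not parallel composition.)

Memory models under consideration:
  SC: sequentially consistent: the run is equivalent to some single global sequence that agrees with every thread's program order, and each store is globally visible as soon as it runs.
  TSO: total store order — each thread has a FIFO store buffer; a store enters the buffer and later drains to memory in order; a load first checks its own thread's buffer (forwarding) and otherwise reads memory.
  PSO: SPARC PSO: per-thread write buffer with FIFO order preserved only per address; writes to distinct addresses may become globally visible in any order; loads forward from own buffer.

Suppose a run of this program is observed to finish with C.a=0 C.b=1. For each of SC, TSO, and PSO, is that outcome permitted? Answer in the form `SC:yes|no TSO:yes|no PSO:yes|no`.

SC:yes TSO:yes PSO:yes

outcome vector order: (C.a,C.b)
under SC → <0 0> <0 1> <0 2> <2 1> <2 2>
under TSO → <0 0> <0 1> <0 2> <2 1> <2 2>
under PSO → <0 0> <0 1> <0 2> <2 0> <2 1> <2 2>
target <0 1> ∈ {SC,TSO,PSO}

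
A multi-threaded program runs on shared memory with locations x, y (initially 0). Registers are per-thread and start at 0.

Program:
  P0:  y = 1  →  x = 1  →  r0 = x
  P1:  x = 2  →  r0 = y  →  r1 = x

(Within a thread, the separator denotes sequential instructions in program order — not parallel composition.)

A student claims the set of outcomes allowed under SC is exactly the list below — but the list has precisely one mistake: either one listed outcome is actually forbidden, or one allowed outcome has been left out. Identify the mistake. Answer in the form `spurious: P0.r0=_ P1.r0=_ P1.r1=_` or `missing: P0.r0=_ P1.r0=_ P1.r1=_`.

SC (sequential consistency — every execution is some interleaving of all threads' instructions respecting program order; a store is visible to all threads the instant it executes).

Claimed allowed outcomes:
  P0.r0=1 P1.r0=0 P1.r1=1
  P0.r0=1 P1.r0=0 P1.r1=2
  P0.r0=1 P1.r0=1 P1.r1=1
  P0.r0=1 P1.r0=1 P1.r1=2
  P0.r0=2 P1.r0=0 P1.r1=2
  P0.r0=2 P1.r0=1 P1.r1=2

spurious: P0.r0=2 P1.r0=0 P1.r1=2

outcome vector order: (P0.r0,P1.r0,P1.r1)
SC (5): 1/0/1, 1/0/2, 1/1/1, 1/1/2, 2/1/2
claimed∖SC = {2/0/2}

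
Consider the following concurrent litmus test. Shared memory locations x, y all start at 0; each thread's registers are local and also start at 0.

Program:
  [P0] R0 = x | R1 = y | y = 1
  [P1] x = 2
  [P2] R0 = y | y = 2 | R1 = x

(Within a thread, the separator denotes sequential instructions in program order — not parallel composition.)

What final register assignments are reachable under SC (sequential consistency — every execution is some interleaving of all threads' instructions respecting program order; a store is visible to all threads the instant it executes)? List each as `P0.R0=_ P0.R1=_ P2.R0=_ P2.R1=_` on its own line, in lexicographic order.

P0.R0=0 P0.R1=0 P2.R0=0 P2.R1=0
P0.R0=0 P0.R1=0 P2.R0=0 P2.R1=2
P0.R0=0 P0.R1=0 P2.R0=1 P2.R1=0
P0.R0=0 P0.R1=0 P2.R0=1 P2.R1=2
P0.R0=0 P0.R1=2 P2.R0=0 P2.R1=0
P0.R0=0 P0.R1=2 P2.R0=0 P2.R1=2
P0.R0=2 P0.R1=0 P2.R0=0 P2.R1=2
P0.R0=2 P0.R1=0 P2.R0=1 P2.R1=2
P0.R0=2 P0.R1=2 P2.R0=0 P2.R1=0
P0.R0=2 P0.R1=2 P2.R0=0 P2.R1=2

outcome vector order: (P0.R0,P0.R1,P2.R0,P2.R1)
|SC outcomes| = 10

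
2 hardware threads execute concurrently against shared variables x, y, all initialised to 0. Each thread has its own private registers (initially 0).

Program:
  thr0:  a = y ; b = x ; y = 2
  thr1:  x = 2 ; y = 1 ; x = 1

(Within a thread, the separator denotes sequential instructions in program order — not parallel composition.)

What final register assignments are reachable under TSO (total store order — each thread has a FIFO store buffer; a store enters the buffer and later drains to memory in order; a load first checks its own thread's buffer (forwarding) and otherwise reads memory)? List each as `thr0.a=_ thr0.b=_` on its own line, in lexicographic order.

thr0.a=0 thr0.b=0
thr0.a=0 thr0.b=1
thr0.a=0 thr0.b=2
thr0.a=1 thr0.b=1
thr0.a=1 thr0.b=2

outcome vector order: (thr0.a,thr0.b)
|TSO outcomes| = 5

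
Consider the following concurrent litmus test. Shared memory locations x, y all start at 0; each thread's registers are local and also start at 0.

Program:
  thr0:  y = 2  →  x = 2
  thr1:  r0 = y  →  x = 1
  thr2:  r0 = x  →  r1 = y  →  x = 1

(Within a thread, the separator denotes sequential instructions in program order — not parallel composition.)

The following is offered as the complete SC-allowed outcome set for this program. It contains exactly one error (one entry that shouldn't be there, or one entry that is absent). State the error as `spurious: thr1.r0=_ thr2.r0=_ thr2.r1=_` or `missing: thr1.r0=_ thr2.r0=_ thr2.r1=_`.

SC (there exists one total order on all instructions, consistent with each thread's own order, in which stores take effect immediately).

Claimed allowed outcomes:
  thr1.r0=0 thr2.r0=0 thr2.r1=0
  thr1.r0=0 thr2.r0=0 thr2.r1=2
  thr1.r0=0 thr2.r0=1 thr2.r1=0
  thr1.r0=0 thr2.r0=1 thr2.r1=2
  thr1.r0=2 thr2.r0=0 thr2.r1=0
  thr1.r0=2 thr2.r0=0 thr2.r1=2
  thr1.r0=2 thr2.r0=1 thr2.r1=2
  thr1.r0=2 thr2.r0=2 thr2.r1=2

missing: thr1.r0=0 thr2.r0=2 thr2.r1=2

outcome vector order: (thr1.r0,thr2.r0,thr2.r1)
under SC → 0/0/0; 0/0/2; 0/1/0; 0/1/2; 0/2/2; 2/0/0; 2/0/2; 2/1/2; 2/2/2
SC∖claimed = {0/2/2}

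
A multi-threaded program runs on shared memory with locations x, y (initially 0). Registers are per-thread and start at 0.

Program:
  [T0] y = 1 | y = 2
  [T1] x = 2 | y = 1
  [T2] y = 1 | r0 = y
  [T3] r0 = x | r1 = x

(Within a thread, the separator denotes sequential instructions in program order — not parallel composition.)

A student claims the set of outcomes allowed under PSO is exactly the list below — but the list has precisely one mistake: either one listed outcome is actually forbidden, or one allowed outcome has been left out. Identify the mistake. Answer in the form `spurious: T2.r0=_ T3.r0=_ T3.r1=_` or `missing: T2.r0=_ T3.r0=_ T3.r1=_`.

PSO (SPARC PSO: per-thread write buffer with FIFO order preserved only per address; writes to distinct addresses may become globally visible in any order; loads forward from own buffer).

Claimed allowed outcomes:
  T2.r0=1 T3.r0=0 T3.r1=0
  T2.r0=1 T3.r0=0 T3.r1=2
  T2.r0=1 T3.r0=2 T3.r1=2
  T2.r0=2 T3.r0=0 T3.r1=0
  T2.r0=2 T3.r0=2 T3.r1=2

missing: T2.r0=2 T3.r0=0 T3.r1=2

outcome vector order: (T2.r0,T3.r0,T3.r1)
under PSO → 100 102 122 200 202 222
PSO∖claimed = {202}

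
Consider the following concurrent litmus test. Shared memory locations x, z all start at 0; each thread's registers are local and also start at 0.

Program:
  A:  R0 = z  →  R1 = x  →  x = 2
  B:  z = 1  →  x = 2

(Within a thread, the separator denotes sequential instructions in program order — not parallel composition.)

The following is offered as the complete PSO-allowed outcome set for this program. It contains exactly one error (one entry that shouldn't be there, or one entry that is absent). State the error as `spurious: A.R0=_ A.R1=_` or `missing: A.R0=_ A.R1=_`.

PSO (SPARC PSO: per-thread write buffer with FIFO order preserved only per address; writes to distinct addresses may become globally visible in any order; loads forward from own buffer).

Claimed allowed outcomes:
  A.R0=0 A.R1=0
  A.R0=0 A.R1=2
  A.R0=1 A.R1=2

outcome vector order: (A.R0,A.R1)
[PSO] allowed = {<0 0> <0 2> <1 0> <1 2>}
PSO∖claimed = {<1 0>}

missing: A.R0=1 A.R1=0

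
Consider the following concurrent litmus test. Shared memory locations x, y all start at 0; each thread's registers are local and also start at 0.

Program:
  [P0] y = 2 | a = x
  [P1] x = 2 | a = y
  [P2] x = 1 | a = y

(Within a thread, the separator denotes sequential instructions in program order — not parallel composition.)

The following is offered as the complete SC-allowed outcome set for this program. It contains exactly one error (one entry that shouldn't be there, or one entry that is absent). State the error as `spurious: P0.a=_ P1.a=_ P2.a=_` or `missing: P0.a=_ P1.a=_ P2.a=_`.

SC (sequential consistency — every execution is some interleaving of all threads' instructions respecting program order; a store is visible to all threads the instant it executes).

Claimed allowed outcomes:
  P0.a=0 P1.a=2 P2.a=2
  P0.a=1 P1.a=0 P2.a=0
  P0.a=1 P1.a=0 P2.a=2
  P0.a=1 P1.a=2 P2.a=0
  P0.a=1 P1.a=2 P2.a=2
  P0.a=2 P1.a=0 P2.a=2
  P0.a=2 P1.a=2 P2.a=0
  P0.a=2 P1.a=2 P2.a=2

outcome vector order: (P0.a,P1.a,P2.a)
[SC] allowed = {(0,2,2) (1,0,0) (1,0,2) (1,2,0) (1,2,2) (2,0,0) (2,0,2) (2,2,0) (2,2,2)}
SC∖claimed = {(2,0,0)}

missing: P0.a=2 P1.a=0 P2.a=0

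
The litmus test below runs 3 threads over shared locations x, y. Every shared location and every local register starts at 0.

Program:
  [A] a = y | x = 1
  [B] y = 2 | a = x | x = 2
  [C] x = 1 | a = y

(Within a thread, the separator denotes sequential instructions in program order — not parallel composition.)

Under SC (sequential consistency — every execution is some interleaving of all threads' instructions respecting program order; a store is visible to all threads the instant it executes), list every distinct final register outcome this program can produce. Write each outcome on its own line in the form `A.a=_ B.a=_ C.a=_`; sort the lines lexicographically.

outcome vector order: (A.a,B.a,C.a)
|SC outcomes| = 6

A.a=0 B.a=0 C.a=2
A.a=0 B.a=1 C.a=0
A.a=0 B.a=1 C.a=2
A.a=2 B.a=0 C.a=2
A.a=2 B.a=1 C.a=0
A.a=2 B.a=1 C.a=2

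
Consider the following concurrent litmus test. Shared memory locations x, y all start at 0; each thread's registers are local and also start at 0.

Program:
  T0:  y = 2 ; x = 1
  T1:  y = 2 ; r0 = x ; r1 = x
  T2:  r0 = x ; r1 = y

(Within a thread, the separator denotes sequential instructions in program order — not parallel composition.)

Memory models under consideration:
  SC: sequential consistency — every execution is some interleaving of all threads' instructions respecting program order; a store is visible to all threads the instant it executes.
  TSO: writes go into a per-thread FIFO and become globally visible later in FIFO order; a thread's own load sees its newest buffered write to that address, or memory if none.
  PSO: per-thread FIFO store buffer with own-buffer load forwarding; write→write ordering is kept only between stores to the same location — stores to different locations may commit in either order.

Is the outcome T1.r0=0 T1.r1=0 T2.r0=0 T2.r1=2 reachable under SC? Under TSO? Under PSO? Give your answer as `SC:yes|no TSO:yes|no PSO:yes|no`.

SC:yes TSO:yes PSO:yes

outcome vector order: (T1.r0,T1.r1,T2.r0,T2.r1)
under SC → 0/0/0/0 0/0/0/2 0/0/1/2 0/1/0/0 0/1/0/2 0/1/1/2 1/1/0/0 1/1/0/2 1/1/1/2
under TSO → 0/0/0/0 0/0/0/2 0/0/1/2 0/1/0/0 0/1/0/2 0/1/1/2 1/1/0/0 1/1/0/2 1/1/1/2
under PSO → 0/0/0/0 0/0/0/2 0/0/1/0 0/0/1/2 0/1/0/0 0/1/0/2 0/1/1/0 0/1/1/2 1/1/0/0 1/1/0/2 1/1/1/0 1/1/1/2
target 0/0/0/2 ∈ {SC,TSO,PSO}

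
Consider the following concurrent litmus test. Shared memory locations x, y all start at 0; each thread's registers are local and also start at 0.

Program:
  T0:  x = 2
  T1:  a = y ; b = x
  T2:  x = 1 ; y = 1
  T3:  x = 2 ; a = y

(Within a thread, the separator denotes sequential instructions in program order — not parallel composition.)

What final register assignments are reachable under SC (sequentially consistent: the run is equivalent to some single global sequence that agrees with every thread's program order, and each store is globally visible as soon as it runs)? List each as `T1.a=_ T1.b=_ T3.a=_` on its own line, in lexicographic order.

T1.a=0 T1.b=0 T3.a=0
T1.a=0 T1.b=0 T3.a=1
T1.a=0 T1.b=1 T3.a=0
T1.a=0 T1.b=1 T3.a=1
T1.a=0 T1.b=2 T3.a=0
T1.a=0 T1.b=2 T3.a=1
T1.a=1 T1.b=1 T3.a=0
T1.a=1 T1.b=1 T3.a=1
T1.a=1 T1.b=2 T3.a=0
T1.a=1 T1.b=2 T3.a=1

outcome vector order: (T1.a,T1.b,T3.a)
|SC outcomes| = 10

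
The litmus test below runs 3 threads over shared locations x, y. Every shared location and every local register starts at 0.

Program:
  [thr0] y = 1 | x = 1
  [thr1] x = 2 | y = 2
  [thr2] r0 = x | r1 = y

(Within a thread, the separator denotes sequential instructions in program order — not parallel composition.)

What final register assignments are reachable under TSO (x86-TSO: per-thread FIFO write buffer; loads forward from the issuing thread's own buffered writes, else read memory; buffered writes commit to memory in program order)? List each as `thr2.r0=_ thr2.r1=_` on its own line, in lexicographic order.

outcome vector order: (thr2.r0,thr2.r1)
|TSO outcomes| = 8

thr2.r0=0 thr2.r1=0
thr2.r0=0 thr2.r1=1
thr2.r0=0 thr2.r1=2
thr2.r0=1 thr2.r1=1
thr2.r0=1 thr2.r1=2
thr2.r0=2 thr2.r1=0
thr2.r0=2 thr2.r1=1
thr2.r0=2 thr2.r1=2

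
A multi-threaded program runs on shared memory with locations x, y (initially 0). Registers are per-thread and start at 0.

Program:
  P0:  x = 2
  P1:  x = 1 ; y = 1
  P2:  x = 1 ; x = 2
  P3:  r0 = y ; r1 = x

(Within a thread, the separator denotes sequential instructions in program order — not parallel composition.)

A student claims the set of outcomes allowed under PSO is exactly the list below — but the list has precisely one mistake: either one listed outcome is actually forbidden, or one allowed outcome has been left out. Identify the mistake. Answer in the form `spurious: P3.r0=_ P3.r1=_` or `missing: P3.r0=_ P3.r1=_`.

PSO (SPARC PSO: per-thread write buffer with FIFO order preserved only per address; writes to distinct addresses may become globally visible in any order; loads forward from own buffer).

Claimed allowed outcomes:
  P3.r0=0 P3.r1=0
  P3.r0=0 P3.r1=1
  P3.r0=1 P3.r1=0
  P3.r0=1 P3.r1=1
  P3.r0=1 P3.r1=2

missing: P3.r0=0 P3.r1=2

outcome vector order: (P3.r0,P3.r1)
[PSO] allowed = {0/0; 0/1; 0/2; 1/0; 1/1; 1/2}
PSO∖claimed = {0/2}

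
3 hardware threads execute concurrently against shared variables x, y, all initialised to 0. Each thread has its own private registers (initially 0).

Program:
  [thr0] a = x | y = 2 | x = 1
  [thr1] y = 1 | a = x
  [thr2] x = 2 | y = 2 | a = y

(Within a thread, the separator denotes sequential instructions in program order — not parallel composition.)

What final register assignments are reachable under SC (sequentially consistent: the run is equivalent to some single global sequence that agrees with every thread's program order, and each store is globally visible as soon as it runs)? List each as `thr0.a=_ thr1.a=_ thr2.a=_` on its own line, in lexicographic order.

outcome vector order: (thr0.a,thr1.a,thr2.a)
|SC outcomes| = 10

thr0.a=0 thr1.a=0 thr2.a=2
thr0.a=0 thr1.a=1 thr2.a=1
thr0.a=0 thr1.a=1 thr2.a=2
thr0.a=0 thr1.a=2 thr2.a=1
thr0.a=0 thr1.a=2 thr2.a=2
thr0.a=2 thr1.a=0 thr2.a=2
thr0.a=2 thr1.a=1 thr2.a=1
thr0.a=2 thr1.a=1 thr2.a=2
thr0.a=2 thr1.a=2 thr2.a=1
thr0.a=2 thr1.a=2 thr2.a=2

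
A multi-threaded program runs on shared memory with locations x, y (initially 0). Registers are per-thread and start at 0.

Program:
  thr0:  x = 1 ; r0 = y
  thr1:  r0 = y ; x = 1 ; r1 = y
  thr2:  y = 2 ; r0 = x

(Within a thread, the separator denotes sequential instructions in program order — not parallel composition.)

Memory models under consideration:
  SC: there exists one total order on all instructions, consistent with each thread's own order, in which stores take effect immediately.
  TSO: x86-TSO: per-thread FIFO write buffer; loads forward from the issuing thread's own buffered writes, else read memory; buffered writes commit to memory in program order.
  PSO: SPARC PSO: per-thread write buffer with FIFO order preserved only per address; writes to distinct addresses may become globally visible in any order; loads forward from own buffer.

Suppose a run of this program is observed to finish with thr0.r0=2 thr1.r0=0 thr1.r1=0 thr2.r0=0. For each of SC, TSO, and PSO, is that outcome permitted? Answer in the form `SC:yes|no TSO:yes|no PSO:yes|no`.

SC:no TSO:yes PSO:yes

outcome vector order: (thr0.r0,thr1.r0,thr1.r1,thr2.r0)
SC: 8 outcomes — {0001, 0021, 0221, 2001, 2020, 2021, 2220, 2221}
TSO: 12 outcomes — {0000, 0001, 0020, 0021, 0220, 0221, 2000, 2001, 2020, 2021, 2220, 2221}
PSO: 12 outcomes — {0000, 0001, 0020, 0021, 0220, 0221, 2000, 2001, 2020, 2021, 2220, 2221}
target 2000 ∈ {TSO,PSO}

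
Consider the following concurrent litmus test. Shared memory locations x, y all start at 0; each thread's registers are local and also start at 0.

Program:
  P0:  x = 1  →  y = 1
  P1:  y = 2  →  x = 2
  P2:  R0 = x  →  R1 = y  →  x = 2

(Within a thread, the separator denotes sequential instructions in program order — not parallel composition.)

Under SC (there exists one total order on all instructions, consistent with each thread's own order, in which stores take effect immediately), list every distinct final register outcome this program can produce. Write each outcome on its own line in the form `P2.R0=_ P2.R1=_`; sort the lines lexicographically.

P2.R0=0 P2.R1=0
P2.R0=0 P2.R1=1
P2.R0=0 P2.R1=2
P2.R0=1 P2.R1=0
P2.R0=1 P2.R1=1
P2.R0=1 P2.R1=2
P2.R0=2 P2.R1=1
P2.R0=2 P2.R1=2

outcome vector order: (P2.R0,P2.R1)
|SC outcomes| = 8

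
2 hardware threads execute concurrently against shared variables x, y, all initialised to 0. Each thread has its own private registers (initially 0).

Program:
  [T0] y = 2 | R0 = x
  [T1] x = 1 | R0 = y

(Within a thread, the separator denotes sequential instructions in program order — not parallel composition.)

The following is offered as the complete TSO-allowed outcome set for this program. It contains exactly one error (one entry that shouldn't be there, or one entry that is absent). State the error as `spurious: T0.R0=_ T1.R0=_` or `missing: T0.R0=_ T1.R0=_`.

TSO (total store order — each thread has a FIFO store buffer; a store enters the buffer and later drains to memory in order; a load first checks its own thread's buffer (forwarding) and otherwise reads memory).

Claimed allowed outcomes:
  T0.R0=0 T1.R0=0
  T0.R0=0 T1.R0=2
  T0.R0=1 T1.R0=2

outcome vector order: (T0.R0,T1.R0)
TSO: 4 outcomes — {(0,0); (0,2); (1,0); (1,2)}
TSO∖claimed = {(1,0)}

missing: T0.R0=1 T1.R0=0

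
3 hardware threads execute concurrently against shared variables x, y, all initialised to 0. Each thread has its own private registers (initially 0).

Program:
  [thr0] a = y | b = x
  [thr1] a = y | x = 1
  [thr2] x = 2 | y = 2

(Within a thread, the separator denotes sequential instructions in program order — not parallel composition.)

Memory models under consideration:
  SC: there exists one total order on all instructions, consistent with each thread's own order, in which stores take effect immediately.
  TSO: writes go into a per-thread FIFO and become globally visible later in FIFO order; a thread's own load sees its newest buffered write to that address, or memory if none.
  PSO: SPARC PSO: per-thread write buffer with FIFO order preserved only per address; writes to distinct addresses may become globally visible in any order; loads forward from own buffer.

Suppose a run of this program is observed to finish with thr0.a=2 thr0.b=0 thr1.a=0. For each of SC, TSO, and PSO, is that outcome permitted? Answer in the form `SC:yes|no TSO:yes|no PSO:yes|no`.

outcome vector order: (thr0.a,thr0.b,thr1.a)
SC (10): 000 002 010 012 020 022 210 212 220 222
TSO (10): 000 002 010 012 020 022 210 212 220 222
PSO (12): 000 002 010 012 020 022 200 202 210 212 220 222
target 200 ∈ {PSO}

SC:no TSO:no PSO:yes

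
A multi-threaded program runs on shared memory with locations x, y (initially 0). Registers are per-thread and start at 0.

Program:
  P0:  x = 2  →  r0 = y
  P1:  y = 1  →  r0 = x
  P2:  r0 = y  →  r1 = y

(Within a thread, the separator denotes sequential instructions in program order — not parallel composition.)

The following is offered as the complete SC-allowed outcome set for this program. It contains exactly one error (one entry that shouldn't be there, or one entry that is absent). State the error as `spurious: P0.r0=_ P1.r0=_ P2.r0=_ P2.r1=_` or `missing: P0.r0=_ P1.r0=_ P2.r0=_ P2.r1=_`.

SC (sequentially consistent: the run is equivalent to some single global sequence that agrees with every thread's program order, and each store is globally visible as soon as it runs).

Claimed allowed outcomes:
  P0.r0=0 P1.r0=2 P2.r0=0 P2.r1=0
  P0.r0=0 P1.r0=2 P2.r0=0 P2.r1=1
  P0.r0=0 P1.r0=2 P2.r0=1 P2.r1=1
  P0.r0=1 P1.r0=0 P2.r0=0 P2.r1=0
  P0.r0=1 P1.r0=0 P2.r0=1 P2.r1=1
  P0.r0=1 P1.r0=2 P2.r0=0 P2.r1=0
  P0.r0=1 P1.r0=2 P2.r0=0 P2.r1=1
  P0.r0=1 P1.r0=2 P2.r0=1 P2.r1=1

missing: P0.r0=1 P1.r0=0 P2.r0=0 P2.r1=1

outcome vector order: (P0.r0,P1.r0,P2.r0,P2.r1)
under SC → 0/2/0/0, 0/2/0/1, 0/2/1/1, 1/0/0/0, 1/0/0/1, 1/0/1/1, 1/2/0/0, 1/2/0/1, 1/2/1/1
SC∖claimed = {1/0/0/1}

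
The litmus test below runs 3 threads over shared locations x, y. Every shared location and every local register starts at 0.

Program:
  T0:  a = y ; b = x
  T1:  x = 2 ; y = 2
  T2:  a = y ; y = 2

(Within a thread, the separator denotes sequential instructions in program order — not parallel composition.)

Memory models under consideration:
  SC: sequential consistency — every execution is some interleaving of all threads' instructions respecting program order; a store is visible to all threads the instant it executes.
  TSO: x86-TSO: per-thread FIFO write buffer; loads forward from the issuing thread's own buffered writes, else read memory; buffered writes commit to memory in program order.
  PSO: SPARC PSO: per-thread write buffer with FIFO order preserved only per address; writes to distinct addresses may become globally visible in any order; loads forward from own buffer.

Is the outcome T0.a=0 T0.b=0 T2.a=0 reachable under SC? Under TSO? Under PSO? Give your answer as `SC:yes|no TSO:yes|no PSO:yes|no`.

SC:yes TSO:yes PSO:yes

outcome vector order: (T0.a,T0.b,T2.a)
under SC → 0/0/0, 0/0/2, 0/2/0, 0/2/2, 2/0/0, 2/2/0, 2/2/2
under TSO → 0/0/0, 0/0/2, 0/2/0, 0/2/2, 2/0/0, 2/2/0, 2/2/2
under PSO → 0/0/0, 0/0/2, 0/2/0, 0/2/2, 2/0/0, 2/0/2, 2/2/0, 2/2/2
target 0/0/0 ∈ {SC,TSO,PSO}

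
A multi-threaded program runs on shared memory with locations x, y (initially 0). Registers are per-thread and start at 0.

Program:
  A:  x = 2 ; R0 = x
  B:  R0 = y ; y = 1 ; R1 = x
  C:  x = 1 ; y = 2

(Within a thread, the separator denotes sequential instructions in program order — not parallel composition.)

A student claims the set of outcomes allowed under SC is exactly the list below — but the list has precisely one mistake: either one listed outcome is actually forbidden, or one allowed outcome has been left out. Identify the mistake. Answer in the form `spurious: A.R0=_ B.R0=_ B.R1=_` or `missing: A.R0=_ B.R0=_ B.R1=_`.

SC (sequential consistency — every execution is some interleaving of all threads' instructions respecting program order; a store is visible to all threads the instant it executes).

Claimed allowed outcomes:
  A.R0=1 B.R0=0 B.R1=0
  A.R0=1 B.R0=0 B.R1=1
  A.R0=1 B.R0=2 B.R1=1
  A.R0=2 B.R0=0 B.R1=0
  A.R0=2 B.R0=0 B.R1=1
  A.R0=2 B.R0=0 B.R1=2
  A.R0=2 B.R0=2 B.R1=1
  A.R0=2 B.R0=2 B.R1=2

outcome vector order: (A.R0,B.R0,B.R1)
[SC] allowed = {100 101 102 121 200 201 202 221 222}
SC∖claimed = {102}

missing: A.R0=1 B.R0=0 B.R1=2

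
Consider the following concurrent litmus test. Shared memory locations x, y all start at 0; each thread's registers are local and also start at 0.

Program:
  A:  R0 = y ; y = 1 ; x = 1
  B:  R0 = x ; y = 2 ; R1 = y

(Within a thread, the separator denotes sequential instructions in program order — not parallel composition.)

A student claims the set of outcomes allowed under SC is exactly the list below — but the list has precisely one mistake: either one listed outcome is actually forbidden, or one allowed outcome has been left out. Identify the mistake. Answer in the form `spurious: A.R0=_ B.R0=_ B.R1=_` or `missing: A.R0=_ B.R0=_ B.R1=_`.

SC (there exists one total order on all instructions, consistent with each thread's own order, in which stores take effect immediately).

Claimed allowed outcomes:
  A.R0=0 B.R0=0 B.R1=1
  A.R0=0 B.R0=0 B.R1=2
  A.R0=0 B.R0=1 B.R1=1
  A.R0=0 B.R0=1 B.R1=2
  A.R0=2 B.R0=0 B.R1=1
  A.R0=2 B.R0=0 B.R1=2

spurious: A.R0=0 B.R0=1 B.R1=1

outcome vector order: (A.R0,B.R0,B.R1)
under SC → (0,0,1), (0,0,2), (0,1,2), (2,0,1), (2,0,2)
claimed∖SC = {(0,1,1)}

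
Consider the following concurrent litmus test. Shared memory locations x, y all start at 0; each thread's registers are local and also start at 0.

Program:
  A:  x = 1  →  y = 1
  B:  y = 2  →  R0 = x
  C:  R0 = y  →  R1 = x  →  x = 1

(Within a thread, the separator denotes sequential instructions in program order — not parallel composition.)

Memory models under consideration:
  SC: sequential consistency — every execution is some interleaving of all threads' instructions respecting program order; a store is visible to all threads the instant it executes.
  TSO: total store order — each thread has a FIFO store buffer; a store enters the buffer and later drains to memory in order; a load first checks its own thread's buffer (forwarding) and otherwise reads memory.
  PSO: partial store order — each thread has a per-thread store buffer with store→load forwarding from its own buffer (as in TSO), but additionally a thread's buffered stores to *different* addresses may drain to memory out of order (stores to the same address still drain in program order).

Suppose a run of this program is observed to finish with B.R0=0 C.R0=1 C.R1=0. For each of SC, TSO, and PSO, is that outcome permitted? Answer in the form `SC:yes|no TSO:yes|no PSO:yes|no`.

outcome vector order: (B.R0,C.R0,C.R1)
under SC → <0 0 0> <0 0 1> <0 1 1> <0 2 0> <0 2 1> <1 0 0> <1 0 1> <1 1 1> <1 2 0> <1 2 1>
under TSO → <0 0 0> <0 0 1> <0 1 1> <0 2 0> <0 2 1> <1 0 0> <1 0 1> <1 1 1> <1 2 0> <1 2 1>
under PSO → <0 0 0> <0 0 1> <0 1 0> <0 1 1> <0 2 0> <0 2 1> <1 0 0> <1 0 1> <1 1 0> <1 1 1> <1 2 0> <1 2 1>
target <0 1 0> ∈ {PSO}

SC:no TSO:no PSO:yes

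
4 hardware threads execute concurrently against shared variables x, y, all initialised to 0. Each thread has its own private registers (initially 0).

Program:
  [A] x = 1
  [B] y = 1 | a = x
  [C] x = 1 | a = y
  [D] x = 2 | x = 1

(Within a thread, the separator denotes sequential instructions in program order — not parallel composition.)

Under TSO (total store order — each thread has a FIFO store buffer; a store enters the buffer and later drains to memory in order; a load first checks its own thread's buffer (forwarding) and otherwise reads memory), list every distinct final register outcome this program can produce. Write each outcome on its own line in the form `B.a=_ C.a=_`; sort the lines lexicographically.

outcome vector order: (B.a,C.a)
|TSO outcomes| = 6

B.a=0 C.a=0
B.a=0 C.a=1
B.a=1 C.a=0
B.a=1 C.a=1
B.a=2 C.a=0
B.a=2 C.a=1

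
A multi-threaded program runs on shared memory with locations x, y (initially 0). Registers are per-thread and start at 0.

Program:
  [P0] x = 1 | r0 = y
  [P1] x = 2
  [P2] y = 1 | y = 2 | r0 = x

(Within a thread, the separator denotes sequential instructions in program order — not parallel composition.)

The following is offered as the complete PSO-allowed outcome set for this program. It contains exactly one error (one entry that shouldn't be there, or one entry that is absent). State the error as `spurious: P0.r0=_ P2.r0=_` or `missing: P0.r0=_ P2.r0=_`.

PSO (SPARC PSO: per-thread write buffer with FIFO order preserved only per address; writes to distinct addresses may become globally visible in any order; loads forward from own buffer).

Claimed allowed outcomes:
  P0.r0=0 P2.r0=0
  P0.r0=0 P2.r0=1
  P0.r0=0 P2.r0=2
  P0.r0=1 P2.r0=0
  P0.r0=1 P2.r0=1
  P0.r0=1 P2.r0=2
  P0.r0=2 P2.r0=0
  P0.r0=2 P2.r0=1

missing: P0.r0=2 P2.r0=2

outcome vector order: (P0.r0,P2.r0)
under PSO → 00, 01, 02, 10, 11, 12, 20, 21, 22
PSO∖claimed = {22}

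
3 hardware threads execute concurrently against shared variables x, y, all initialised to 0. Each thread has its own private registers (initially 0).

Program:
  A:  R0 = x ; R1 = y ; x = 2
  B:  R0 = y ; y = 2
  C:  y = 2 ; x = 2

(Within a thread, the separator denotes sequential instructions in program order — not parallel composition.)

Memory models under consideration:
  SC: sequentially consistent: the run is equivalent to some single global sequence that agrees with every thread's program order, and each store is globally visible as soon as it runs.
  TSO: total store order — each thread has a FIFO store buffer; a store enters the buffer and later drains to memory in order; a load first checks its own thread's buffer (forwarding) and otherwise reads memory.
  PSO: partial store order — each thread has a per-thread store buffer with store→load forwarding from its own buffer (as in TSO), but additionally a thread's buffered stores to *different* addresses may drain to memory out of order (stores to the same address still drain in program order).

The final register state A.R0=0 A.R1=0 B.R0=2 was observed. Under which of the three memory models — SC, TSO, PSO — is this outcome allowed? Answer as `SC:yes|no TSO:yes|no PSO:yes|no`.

SC:yes TSO:yes PSO:yes

outcome vector order: (A.R0,A.R1,B.R0)
[SC] allowed = {<0 0 0> <0 0 2> <0 2 0> <0 2 2> <2 2 0> <2 2 2>}
[TSO] allowed = {<0 0 0> <0 0 2> <0 2 0> <0 2 2> <2 2 0> <2 2 2>}
[PSO] allowed = {<0 0 0> <0 0 2> <0 2 0> <0 2 2> <2 0 0> <2 0 2> <2 2 0> <2 2 2>}
target <0 0 2> ∈ {SC,TSO,PSO}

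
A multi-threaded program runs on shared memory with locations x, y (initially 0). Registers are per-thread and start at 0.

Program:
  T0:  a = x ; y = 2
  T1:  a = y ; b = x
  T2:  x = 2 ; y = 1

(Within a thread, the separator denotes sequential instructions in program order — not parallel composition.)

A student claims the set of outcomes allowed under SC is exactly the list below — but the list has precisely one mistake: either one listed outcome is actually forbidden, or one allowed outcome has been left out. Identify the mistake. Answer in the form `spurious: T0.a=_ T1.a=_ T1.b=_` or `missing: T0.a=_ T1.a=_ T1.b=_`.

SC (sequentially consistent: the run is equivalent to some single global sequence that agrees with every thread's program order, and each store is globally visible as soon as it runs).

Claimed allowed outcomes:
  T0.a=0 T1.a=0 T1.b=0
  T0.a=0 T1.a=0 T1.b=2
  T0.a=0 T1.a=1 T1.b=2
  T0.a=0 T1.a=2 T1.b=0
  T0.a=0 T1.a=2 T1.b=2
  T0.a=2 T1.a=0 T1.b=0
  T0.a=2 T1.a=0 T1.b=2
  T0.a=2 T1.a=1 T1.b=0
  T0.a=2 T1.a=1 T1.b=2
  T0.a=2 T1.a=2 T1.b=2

spurious: T0.a=2 T1.a=1 T1.b=0

outcome vector order: (T0.a,T1.a,T1.b)
SC (9): <0 0 0> <0 0 2> <0 1 2> <0 2 0> <0 2 2> <2 0 0> <2 0 2> <2 1 2> <2 2 2>
claimed∖SC = {<2 1 0>}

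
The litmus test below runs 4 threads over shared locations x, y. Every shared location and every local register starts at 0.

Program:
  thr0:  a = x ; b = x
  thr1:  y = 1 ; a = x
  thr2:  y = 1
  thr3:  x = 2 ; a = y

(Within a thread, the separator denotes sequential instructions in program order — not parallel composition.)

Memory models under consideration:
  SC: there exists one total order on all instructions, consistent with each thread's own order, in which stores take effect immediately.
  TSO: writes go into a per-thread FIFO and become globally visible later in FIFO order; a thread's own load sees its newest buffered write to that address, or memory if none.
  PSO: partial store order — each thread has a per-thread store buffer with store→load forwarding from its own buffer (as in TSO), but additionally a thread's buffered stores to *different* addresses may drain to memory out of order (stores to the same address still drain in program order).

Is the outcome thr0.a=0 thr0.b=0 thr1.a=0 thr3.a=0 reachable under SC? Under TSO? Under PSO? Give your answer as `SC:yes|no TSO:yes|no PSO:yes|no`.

outcome vector order: (thr0.a,thr0.b,thr1.a,thr3.a)
under SC → 0001, 0020, 0021, 0201, 0220, 0221, 2201, 2220, 2221
under TSO → 0000, 0001, 0020, 0021, 0200, 0201, 0220, 0221, 2200, 2201, 2220, 2221
under PSO → 0000, 0001, 0020, 0021, 0200, 0201, 0220, 0221, 2200, 2201, 2220, 2221
target 0000 ∈ {TSO,PSO}

SC:no TSO:yes PSO:yes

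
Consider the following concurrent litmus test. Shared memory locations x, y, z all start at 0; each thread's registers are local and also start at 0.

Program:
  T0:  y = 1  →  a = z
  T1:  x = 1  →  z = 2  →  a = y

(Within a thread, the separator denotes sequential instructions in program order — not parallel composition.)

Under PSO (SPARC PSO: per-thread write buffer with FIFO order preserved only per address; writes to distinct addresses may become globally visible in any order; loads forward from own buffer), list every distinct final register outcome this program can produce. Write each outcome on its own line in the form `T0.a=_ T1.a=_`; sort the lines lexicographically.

T0.a=0 T1.a=0
T0.a=0 T1.a=1
T0.a=2 T1.a=0
T0.a=2 T1.a=1

outcome vector order: (T0.a,T1.a)
|PSO outcomes| = 4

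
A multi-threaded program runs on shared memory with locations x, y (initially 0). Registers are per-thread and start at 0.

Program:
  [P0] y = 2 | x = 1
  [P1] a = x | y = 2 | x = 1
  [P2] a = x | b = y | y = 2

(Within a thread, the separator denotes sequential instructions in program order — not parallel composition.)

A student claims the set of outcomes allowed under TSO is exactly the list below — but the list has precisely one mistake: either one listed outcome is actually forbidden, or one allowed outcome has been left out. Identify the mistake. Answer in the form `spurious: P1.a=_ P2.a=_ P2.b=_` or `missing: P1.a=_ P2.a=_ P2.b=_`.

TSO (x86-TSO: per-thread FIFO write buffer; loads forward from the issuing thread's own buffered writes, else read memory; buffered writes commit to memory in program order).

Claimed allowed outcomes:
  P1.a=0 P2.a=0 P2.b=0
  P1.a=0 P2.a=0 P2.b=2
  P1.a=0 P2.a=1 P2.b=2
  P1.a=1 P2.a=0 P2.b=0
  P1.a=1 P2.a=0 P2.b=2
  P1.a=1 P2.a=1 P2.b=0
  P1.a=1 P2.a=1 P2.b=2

spurious: P1.a=1 P2.a=1 P2.b=0

outcome vector order: (P1.a,P2.a,P2.b)
TSO (6): <0 0 0> <0 0 2> <0 1 2> <1 0 0> <1 0 2> <1 1 2>
claimed∖TSO = {<1 1 0>}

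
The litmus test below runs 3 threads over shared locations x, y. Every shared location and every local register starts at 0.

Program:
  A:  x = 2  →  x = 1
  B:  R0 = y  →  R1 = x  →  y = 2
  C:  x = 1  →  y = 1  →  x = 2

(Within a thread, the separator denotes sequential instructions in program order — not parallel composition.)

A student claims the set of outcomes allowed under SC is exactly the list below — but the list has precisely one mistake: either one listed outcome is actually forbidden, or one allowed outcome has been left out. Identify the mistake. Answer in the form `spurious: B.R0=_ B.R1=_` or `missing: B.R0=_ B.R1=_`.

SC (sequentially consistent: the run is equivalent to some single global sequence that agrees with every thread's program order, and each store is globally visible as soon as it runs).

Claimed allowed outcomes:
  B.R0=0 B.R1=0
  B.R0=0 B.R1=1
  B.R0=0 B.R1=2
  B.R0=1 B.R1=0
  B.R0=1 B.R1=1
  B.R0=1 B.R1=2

spurious: B.R0=1 B.R1=0

outcome vector order: (B.R0,B.R1)
under SC → <0 0> <0 1> <0 2> <1 1> <1 2>
claimed∖SC = {<1 0>}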